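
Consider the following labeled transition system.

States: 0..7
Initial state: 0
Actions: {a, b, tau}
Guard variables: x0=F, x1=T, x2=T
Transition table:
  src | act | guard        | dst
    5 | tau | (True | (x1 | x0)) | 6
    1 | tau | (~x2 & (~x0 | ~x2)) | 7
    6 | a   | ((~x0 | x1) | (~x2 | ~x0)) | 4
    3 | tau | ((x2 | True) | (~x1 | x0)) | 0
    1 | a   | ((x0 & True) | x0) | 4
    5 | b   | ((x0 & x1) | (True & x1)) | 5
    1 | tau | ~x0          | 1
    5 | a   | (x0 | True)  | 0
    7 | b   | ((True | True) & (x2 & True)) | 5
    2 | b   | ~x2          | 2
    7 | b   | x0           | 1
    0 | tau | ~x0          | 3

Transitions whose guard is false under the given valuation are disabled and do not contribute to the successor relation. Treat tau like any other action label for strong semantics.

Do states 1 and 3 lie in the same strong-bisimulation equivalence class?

Compute ~ classes (split until stable):
  P[0] = {{0,1,2,3,4,5,6,7}}
  P[1] = {{0,1,3},{2,4},{5},{6},{7}}
stable after 2 split(s): 5 block(s)
1∈{0,1,3}, 3∈{0,1,3}

Answer: BISIMILAR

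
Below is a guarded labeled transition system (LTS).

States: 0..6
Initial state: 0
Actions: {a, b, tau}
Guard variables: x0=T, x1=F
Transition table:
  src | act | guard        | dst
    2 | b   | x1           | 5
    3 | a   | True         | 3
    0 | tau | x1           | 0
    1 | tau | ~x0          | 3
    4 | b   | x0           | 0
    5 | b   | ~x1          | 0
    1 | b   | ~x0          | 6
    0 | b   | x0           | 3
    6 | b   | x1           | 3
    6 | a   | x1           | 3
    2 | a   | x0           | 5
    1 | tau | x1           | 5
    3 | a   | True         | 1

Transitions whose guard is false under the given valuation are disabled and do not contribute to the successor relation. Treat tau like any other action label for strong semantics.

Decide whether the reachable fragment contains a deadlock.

Reach set: {0,1,3}
  0: b→3  [deg 1]
  1: ∅  [no exit]
  3: a→1  a→3  [deg 2]
Path to 1: b·a

Answer: DEADLOCK at state 1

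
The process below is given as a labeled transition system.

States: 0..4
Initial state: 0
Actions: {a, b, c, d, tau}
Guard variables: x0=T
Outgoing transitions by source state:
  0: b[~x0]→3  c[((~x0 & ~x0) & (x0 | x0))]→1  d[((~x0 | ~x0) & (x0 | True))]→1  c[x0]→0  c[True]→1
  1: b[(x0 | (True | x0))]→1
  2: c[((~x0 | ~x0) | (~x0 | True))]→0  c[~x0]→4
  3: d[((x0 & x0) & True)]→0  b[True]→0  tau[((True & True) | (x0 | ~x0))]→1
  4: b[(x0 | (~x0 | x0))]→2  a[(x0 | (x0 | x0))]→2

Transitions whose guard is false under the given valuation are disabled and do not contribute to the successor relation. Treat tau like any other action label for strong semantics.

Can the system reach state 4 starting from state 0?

Answer: UNREACHABLE

Working:
9 transition(s) survive guard evaluation.
Layer 0: {0}
Layer 1: {1}  total {0,1}
Reach set: {0,1}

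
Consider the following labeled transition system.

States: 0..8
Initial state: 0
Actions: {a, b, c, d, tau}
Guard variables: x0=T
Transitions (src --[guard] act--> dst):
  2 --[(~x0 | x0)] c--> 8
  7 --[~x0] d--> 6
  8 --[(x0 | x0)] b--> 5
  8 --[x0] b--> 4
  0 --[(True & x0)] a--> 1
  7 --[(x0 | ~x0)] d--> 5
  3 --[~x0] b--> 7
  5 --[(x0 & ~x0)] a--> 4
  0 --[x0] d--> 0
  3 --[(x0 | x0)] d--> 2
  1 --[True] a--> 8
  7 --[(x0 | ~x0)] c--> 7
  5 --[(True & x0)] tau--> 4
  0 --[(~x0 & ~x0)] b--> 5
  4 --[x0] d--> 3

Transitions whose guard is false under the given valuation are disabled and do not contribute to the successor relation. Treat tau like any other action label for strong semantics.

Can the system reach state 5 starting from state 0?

Answer: REACHABLE

Analysis:
After dropping false guards: 11 live edges.
depth 0: {0}
depth 1: {1}  cumulative {0,1}
depth 2: {8}  cumulative {0,1,8}
depth 3: {4,5}  cumulative {0,1,4,5,8}
depth 4: {3}  cumulative {0,1,3,4,5,8}
depth 5: {2}  cumulative {0,1,2,3,4,5,8}
Reach set: {0,1,2,3,4,5,8}
witness 5: a·a·b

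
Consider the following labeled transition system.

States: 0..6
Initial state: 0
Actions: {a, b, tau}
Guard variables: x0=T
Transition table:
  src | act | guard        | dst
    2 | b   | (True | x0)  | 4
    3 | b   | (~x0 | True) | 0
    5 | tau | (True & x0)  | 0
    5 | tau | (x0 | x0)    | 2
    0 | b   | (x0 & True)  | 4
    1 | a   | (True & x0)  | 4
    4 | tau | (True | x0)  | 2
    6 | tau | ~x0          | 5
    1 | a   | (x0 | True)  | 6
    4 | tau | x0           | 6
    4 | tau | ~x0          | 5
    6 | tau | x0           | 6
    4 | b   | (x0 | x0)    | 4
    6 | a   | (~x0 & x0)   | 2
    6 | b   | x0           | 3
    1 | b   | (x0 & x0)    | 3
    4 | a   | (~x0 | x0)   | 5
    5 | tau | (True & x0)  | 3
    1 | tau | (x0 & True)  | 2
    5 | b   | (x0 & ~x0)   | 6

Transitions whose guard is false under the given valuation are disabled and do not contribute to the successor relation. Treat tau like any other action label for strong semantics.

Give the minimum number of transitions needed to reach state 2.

Breadth-first toward 2:
  Layer 0: {0}
  Layer 1: {4}
  Layer 2: {2,5,6}
2 enters at depth 2; path b·tau

Answer: 2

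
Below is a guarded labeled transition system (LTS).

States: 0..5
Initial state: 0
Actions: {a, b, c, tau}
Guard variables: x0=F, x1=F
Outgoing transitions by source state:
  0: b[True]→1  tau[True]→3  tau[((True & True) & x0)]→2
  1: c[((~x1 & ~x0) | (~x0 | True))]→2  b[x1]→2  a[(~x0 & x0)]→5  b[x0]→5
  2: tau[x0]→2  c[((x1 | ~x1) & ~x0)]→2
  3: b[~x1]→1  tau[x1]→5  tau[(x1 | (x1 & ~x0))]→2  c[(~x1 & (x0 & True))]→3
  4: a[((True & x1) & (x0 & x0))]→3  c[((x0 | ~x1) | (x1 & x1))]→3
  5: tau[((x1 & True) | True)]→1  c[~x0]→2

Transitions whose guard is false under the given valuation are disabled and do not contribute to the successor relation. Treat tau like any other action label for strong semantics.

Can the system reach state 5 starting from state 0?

8 transition(s) survive guard evaluation.
depth 0: {0}
depth 1: {1,3}  total {0,1,3}
depth 2: {2}  total {0,1,2,3}
Reach set: {0,1,2,3}

Answer: UNREACHABLE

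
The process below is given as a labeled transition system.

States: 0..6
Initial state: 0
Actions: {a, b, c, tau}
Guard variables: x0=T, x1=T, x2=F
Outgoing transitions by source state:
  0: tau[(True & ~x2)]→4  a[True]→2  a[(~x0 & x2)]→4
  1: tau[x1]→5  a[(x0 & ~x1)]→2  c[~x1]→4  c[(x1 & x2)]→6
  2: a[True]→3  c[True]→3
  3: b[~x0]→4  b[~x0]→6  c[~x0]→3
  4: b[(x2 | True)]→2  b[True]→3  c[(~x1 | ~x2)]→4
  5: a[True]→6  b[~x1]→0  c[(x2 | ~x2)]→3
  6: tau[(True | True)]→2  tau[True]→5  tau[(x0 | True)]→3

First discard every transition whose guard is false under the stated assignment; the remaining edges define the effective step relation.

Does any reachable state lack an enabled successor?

Reachable = {0,2,3,4}
  0: a→2  tau→4  [2 out]
  2: a→3  c→3  [2 out]
  3: ∅  [no exit]
  4: b→2  b→3  c→4  [3 out]
Path to 3: tau·b

Answer: DEADLOCK at state 3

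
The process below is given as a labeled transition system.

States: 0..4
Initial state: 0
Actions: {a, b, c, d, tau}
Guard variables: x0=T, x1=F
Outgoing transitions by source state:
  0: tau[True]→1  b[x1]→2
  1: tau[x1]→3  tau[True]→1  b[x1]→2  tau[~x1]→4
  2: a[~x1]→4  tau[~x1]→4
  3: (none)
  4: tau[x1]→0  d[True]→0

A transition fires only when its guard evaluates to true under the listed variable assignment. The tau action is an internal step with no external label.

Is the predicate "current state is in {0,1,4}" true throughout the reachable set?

Safe = {0,1,4}
R = {0,1,4}
  0: ok
  1: ok
  4: ok

Answer: INVARIANT HOLDS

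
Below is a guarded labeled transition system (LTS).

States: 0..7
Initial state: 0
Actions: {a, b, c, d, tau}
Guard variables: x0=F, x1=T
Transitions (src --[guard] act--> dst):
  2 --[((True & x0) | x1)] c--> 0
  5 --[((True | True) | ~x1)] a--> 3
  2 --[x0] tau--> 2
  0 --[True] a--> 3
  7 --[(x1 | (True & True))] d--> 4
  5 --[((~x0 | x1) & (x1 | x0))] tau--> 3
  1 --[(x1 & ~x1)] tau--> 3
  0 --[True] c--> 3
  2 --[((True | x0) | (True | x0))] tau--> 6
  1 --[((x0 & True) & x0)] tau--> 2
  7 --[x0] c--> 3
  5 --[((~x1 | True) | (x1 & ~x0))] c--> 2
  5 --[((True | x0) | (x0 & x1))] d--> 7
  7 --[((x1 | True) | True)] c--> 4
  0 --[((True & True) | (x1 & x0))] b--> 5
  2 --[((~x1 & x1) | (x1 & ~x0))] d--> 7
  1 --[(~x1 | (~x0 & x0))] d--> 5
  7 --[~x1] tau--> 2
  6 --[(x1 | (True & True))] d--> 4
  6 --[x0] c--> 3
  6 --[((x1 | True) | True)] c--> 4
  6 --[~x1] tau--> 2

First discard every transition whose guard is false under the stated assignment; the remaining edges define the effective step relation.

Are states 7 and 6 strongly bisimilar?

Answer: BISIMILAR

Working:
Bisimulation quotient by refinement:
  π0 = {{0,1,2,3,4,5,6,7}}
  π1 = {{0},{1,3,4},{2},{5},{6,7}}
5 equivalence class(es) (converged in 2)
[7]={6,7}  [6]={6,7}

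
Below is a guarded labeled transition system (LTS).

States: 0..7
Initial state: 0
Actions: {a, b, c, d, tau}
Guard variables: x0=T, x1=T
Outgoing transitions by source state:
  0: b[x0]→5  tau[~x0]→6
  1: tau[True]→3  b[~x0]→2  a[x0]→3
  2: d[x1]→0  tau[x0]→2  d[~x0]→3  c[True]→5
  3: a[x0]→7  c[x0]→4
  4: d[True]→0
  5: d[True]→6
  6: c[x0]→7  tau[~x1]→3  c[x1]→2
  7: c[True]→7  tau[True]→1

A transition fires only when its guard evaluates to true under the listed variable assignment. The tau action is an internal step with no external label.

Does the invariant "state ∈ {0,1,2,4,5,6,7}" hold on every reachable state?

Answer: INVARIANT VIOLATED at state 3

Trace:
Inv-set: {0,1,2,4,5,6,7}
Reachable = {0,1,2,3,4,5,6,7}
  0: ✓
  1: ✓
  2: ✓
  3: outside
  4: ✓
  5: ✓
  6: ✓
  7: ✓
witness against invariant: b·d·c·tau·tau → 3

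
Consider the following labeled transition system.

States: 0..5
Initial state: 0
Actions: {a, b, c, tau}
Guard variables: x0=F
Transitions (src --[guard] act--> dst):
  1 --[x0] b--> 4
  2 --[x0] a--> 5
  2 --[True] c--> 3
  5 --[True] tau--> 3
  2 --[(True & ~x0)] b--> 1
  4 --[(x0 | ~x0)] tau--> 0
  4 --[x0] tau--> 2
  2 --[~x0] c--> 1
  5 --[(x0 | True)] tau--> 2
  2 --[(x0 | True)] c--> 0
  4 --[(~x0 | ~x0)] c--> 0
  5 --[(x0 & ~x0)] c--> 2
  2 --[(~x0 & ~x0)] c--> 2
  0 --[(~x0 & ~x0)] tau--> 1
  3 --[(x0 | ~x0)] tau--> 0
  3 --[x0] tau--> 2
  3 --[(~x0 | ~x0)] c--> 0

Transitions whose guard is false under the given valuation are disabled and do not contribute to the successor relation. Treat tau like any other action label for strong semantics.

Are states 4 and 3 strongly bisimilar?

Bisimulation quotient by refinement:
  round 0: {{0,1,2,3,4,5}}
  round 1: {{0,5},{1},{2},{3,4}}
  round 2: {{0},{1},{2},{3,4},{5}}
stable after 3 split(s): 5 block(s)
[4]={3,4}  [3]={3,4}

Answer: BISIMILAR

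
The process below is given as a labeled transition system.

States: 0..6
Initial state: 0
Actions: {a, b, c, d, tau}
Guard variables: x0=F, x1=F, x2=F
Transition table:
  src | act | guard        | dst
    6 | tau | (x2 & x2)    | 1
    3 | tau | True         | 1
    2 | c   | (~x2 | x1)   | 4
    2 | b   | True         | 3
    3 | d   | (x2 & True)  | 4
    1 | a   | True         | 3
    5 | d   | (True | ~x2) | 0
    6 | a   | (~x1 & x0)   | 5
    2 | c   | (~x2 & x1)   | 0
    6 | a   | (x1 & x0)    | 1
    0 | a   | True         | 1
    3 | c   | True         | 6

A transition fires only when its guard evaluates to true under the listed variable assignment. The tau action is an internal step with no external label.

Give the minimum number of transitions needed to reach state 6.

BFS to 6:
  L0 = {0}
  L1 = {1}
  L2 = {3}
  L3 = {6}
6 enters at depth 3; path a·a·c

Answer: 3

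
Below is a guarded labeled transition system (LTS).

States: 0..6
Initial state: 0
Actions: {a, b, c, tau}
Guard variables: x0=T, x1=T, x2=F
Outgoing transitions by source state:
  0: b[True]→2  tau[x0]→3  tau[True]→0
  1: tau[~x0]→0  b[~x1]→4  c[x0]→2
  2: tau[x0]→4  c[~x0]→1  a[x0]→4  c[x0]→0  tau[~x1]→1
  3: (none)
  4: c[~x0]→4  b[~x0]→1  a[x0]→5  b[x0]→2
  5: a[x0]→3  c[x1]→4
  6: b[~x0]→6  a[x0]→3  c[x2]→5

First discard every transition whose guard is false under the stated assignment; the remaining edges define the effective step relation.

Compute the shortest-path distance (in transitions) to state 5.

BFS to 5:
  L0 = {0}
  L1 = {2,3}
  L2 = {4}
  L3 = {5}
depth(5)=3, e.g. b·a·a

Answer: 3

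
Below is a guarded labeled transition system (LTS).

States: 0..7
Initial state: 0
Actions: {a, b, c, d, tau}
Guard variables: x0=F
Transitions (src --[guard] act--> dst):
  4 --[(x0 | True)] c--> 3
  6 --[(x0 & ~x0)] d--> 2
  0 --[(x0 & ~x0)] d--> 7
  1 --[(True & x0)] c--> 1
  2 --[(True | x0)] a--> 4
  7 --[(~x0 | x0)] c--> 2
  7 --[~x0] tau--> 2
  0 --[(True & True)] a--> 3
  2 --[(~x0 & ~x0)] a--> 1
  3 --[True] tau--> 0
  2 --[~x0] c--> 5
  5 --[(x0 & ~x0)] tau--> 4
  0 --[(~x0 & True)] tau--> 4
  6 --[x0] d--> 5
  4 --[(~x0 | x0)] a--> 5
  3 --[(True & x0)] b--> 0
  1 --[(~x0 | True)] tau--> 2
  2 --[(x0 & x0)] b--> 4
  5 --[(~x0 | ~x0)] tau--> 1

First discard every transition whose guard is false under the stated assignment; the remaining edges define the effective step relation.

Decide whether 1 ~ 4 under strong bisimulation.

Compute ~ classes (split until stable):
  π0 = {{0,1,2,3,4,5,6,7}}
  π1 = {{0},{1,3,5},{2,4},{6},{7}}
  π2 = {{0},{1},{2},{3},{4},{5},{6},{7}}
stable after 3 split(s): 8 block(s)
1∈{1}, 4∈{4}

Answer: NOT BISIMILAR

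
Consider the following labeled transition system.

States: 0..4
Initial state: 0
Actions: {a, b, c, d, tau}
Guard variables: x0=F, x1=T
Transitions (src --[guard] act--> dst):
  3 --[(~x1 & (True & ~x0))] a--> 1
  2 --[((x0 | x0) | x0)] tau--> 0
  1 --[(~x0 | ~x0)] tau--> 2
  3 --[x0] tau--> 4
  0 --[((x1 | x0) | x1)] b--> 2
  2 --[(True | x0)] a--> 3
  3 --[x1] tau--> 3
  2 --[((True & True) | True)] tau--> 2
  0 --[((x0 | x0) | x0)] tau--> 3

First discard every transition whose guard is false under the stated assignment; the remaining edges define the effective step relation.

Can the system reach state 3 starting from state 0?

Answer: REACHABLE

Analysis:
Guard filter leaves 5 enabled edge(s).
Layer 0: {0}
Layer 1: {2}  total {0,2}
Layer 2: {3}  total {0,2,3}
Reach set: {0,2,3}
trace reaching 3: b·a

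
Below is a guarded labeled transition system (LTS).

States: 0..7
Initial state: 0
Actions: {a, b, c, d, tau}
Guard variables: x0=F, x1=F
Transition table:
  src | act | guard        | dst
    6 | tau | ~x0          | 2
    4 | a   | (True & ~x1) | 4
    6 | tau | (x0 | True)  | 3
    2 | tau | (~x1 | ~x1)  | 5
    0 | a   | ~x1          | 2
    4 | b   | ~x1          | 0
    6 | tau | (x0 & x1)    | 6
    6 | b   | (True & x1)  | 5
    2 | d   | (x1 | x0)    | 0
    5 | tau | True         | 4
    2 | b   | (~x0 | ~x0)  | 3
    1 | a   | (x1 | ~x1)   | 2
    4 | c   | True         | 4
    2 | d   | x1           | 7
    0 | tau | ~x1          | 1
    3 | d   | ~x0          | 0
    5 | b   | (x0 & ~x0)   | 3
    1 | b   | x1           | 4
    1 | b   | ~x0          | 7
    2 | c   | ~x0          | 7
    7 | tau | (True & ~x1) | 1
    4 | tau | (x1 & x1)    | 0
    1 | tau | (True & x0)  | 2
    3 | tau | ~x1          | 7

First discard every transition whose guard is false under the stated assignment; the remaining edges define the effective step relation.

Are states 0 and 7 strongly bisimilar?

Compute ~ classes (split until stable):
  P[0] = {{0,1,2,3,4,5,6,7}}
  P[1] = {{0},{1},{2},{3},{4},{5,6,7}}
  P[2] = {{0},{1},{2},{3},{4},{5},{6},{7}}
8 equivalence class(es) (converged in 3)
class of 0: {0}; class of 7: {7}

Answer: NOT BISIMILAR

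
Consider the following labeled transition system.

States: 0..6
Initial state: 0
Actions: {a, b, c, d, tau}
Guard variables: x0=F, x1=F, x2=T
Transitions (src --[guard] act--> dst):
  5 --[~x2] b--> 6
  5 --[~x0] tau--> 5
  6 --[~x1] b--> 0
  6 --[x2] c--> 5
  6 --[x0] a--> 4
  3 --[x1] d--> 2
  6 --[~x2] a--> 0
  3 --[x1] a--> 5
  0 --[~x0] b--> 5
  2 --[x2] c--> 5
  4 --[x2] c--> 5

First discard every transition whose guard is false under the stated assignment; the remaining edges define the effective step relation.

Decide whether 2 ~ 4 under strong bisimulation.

Refine partition for ~:
  round 0: {{0,1,2,3,4,5,6}}
  round 1: {{0},{1,3},{2,4},{5},{6}}
Fixed point at round 2; 5 class(es).
[2]={2,4}  [4]={2,4}

Answer: BISIMILAR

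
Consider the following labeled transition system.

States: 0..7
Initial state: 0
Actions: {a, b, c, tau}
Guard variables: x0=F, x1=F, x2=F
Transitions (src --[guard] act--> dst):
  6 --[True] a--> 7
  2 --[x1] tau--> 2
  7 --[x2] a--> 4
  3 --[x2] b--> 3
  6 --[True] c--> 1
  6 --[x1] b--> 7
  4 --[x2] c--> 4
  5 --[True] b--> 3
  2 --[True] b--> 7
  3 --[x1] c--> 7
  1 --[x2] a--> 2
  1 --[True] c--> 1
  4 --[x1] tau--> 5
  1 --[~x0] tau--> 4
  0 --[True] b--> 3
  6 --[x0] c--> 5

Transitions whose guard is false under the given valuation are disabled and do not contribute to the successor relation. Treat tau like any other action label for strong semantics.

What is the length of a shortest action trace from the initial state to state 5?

Layered search for 5:
  depth 0: {0}
  depth 1: {3}
5 never appears.

Answer: UNREACHABLE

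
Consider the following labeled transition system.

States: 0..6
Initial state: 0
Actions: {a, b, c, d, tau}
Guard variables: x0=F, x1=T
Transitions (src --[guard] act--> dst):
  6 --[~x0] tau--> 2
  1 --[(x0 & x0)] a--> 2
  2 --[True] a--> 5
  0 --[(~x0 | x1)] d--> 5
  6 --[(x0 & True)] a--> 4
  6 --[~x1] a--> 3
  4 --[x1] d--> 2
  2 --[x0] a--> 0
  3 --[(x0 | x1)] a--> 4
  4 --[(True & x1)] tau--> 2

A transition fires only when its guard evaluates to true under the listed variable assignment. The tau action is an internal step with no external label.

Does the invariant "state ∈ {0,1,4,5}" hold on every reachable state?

Allowed set {0,1,4,5}
Reachable = {0,5}
  0: safe
  5: safe

Answer: INVARIANT HOLDS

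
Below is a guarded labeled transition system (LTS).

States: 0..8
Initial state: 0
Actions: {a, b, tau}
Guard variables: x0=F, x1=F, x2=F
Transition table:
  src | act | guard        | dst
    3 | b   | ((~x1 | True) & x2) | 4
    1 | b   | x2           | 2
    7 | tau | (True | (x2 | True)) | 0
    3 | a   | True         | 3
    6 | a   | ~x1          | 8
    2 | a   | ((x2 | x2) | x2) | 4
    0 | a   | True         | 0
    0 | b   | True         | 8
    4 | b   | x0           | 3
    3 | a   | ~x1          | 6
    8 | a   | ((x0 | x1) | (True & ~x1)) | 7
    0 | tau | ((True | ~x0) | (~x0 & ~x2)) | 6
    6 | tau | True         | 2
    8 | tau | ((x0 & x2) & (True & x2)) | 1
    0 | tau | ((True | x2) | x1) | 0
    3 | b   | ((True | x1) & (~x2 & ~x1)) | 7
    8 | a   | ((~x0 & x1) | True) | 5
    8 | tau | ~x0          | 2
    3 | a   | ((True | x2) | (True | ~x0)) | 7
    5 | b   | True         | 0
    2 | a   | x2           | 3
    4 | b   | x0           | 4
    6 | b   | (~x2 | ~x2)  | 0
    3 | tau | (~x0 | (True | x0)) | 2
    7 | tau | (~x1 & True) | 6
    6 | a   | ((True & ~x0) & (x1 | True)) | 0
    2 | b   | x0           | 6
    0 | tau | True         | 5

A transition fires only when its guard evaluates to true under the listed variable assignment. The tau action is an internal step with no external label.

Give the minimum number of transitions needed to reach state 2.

Answer: 2

Working:
Breadth-first toward 2:
  Layer 0: {0}
  Layer 1: {5,6,8}
  Layer 2: {2,7}
depth(2)=2, e.g. b·tau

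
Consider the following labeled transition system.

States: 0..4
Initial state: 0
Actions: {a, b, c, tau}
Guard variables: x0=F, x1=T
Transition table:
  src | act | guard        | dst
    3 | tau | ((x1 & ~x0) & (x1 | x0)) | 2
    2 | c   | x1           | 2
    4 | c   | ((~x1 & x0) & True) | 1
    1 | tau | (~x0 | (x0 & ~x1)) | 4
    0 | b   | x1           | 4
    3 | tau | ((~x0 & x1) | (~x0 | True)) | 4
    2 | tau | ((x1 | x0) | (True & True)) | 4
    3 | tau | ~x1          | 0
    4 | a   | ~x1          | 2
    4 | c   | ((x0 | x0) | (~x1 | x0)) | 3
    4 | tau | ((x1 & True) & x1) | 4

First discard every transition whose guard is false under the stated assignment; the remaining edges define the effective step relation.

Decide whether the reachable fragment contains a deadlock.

Reachable = {0,4}
  0: b→4  [deg 1]
  4: tau→4  [deg 1]

Answer: DEADLOCK-FREE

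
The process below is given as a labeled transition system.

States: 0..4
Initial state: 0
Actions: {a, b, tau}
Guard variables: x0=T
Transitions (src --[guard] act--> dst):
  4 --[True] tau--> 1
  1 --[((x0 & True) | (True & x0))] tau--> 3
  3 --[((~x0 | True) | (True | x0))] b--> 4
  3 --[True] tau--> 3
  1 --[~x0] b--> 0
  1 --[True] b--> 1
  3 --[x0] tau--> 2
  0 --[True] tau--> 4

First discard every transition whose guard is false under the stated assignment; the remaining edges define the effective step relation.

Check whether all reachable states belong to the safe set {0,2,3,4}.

Allowed set {0,2,3,4}
Reachable = {0,1,2,3,4}
  0: ✓
  1: ✗ unsafe
  2: ✓
  3: ✓
  4: ✓
reach 1 via tau·tau — violates

Answer: INVARIANT VIOLATED at state 1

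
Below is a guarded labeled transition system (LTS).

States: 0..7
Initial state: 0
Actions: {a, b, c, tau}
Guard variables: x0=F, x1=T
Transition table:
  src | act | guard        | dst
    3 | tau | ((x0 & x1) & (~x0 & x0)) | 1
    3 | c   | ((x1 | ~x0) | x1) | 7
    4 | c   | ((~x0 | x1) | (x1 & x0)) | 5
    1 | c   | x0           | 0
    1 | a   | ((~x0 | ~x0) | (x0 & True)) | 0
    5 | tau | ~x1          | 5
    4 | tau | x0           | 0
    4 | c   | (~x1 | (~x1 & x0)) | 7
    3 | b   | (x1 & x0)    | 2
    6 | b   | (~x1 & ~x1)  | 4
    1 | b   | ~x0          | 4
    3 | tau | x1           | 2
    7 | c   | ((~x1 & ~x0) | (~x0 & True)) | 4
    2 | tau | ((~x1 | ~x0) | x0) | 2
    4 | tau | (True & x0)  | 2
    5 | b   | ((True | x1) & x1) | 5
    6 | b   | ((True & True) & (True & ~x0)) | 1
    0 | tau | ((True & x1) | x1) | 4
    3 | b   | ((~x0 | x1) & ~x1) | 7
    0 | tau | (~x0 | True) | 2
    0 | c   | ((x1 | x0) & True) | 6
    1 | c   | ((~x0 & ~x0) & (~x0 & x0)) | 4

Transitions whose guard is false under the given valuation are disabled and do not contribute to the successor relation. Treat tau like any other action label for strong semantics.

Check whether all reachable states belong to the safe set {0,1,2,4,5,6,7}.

Answer: INVARIANT HOLDS

Working:
Inv-set: {0,1,2,4,5,6,7}
Reach set: {0,1,2,4,5,6}
  0: safe
  1: safe
  2: safe
  4: safe
  5: safe
  6: safe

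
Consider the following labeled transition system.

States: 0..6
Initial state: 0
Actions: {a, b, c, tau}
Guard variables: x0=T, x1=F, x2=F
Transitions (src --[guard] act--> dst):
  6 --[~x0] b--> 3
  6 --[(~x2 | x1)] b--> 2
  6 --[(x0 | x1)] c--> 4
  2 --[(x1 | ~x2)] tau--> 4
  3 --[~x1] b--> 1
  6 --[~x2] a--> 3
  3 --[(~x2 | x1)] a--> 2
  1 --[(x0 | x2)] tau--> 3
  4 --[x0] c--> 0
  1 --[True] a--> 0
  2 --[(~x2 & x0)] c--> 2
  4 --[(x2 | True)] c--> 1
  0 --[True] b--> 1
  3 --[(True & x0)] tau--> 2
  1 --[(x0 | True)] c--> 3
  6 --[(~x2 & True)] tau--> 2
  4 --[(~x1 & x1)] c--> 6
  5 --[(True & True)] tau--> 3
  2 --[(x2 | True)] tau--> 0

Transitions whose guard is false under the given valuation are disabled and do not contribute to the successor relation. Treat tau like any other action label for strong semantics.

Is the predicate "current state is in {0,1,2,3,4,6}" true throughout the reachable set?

Answer: INVARIANT HOLDS

Trace:
Inv-set: {0,1,2,3,4,6}
Reach set: {0,1,2,3,4}
  0: ok
  1: ok
  2: ok
  3: ok
  4: ok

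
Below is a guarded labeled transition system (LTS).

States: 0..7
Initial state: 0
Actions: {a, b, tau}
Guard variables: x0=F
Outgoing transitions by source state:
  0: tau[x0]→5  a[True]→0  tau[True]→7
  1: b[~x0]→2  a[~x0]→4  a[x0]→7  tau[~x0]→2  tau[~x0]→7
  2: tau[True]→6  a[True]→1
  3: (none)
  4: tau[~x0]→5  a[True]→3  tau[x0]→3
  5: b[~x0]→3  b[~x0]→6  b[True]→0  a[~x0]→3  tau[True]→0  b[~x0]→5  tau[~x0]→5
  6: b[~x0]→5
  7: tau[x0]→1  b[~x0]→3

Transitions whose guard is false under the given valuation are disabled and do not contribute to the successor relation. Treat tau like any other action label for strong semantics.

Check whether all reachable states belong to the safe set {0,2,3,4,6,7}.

Answer: INVARIANT HOLDS

Working:
Allowed set {0,2,3,4,6,7}
Reach set: {0,3,7}
  0: ok
  3: ok
  7: ok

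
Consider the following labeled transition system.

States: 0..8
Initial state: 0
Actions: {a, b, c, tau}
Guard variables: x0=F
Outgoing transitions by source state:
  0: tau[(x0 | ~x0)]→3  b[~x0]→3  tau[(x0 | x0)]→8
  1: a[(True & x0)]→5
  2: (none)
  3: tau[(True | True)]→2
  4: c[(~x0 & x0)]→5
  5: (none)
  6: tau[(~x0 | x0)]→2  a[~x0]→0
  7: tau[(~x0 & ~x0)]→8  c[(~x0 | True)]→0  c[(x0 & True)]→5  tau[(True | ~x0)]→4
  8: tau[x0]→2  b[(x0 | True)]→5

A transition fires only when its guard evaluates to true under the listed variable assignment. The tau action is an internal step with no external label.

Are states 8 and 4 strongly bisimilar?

Bisimulation quotient by refinement:
  round 0: {{0,1,2,3,4,5,6,7,8}}
  round 1: {{0},{1,2,4,5},{3},{6},{7},{8}}
Fixed point at round 2; 6 class(es).
[8]={8}  [4]={1,2,4,5}

Answer: NOT BISIMILAR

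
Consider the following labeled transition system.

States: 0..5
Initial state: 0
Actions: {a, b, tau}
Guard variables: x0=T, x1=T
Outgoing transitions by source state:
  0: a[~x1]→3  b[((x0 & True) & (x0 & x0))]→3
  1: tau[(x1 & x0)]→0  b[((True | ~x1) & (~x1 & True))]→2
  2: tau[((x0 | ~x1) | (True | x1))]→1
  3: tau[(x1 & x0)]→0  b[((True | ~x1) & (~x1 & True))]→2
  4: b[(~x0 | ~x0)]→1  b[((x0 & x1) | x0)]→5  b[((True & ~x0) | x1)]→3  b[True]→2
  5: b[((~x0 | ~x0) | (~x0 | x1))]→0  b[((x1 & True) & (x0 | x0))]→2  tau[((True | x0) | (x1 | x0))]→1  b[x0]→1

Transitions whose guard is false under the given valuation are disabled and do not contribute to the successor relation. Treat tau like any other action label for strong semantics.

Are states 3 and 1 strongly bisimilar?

Answer: BISIMILAR

Working:
Bisimulation quotient by refinement:
  π0 = {{0,1,2,3,4,5}}
  π1 = {{0,4},{1,2,3},{5}}
  π2 = {{0},{1,3},{2},{4},{5}}
stable after 3 split(s): 5 block(s)
3∈{1,3}, 1∈{1,3}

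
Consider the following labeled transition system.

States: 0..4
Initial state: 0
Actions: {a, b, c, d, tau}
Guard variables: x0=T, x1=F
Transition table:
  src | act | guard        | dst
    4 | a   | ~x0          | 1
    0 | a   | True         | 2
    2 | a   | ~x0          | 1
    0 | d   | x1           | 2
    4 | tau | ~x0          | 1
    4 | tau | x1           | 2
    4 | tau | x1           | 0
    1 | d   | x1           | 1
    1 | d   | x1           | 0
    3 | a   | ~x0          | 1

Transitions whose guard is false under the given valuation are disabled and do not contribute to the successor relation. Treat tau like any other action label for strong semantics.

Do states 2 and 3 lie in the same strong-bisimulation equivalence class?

Answer: BISIMILAR

Trace:
Bisimulation quotient by refinement:
  π0 = {{0,1,2,3,4}}
  π1 = {{0},{1,2,3,4}}
Fixed point at round 2; 2 class(es).
[2]={1,2,3,4}  [3]={1,2,3,4}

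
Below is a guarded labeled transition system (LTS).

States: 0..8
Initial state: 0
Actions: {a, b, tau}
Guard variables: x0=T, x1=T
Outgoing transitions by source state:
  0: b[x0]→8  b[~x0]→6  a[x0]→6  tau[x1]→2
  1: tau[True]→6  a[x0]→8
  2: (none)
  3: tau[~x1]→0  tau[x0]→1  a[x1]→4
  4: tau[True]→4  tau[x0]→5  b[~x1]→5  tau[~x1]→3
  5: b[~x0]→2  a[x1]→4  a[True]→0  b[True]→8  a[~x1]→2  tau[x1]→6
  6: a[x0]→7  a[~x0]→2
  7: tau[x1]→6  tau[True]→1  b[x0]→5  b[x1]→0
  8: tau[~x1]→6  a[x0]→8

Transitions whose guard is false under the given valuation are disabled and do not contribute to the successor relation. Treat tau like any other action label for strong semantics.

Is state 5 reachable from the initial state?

After dropping false guards: 19 live edges.
L0 = {0}
L1 = {2,6,8}  cumulative {0,2,6,8}
L2 = {7}  cumulative {0,2,6,7,8}
L3 = {1,5}  cumulative {0,1,2,5,6,7,8}
L4 = {4}  cumulative {0,1,2,4,5,6,7,8}
Reachable = {0,1,2,4,5,6,7,8}
trace reaching 5: a·a·b

Answer: REACHABLE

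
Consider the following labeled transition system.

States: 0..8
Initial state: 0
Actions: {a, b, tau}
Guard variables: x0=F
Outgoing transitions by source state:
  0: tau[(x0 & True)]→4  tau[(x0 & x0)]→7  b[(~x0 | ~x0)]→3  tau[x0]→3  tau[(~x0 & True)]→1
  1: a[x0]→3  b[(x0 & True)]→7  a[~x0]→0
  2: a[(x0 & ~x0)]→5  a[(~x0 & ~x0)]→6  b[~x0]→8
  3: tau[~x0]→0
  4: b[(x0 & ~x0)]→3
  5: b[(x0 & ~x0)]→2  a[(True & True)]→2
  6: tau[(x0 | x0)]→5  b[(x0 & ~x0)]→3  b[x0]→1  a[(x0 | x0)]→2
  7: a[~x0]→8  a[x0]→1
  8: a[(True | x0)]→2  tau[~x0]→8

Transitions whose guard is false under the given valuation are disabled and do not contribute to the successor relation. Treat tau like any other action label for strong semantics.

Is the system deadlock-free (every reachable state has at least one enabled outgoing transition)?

Answer: DEADLOCK-FREE

Working:
R = {0,1,3}
  0: b→3  tau→1  [deg 2]
  1: a→0  [deg 1]
  3: tau→0  [deg 1]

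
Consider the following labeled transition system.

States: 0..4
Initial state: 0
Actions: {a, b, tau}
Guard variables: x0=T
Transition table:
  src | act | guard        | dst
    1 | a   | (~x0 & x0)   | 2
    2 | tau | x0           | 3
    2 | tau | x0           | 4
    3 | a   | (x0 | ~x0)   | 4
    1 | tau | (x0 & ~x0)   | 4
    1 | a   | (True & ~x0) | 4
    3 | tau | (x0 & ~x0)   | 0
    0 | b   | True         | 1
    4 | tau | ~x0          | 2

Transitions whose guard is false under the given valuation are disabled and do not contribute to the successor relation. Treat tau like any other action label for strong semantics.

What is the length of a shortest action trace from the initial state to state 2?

Answer: UNREACHABLE

Working:
Layered search for 2:
  Layer 0: {0}
  Layer 1: {1}
2 never appears.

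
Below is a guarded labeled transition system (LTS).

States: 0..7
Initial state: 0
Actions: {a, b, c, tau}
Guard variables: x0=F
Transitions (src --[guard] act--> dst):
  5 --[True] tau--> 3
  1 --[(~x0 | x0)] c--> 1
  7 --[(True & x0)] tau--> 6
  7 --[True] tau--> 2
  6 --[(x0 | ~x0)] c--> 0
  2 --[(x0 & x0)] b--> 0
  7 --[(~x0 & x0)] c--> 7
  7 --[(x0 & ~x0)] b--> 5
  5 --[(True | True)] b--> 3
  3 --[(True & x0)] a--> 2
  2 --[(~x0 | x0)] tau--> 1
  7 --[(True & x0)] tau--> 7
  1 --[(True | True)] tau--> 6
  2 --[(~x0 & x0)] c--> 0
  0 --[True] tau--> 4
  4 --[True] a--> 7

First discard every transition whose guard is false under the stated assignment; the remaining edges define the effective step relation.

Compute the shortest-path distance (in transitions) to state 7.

Breadth-first toward 7:
  depth 0: {0}
  depth 1: {4}
  depth 2: {7}
7 enters at depth 2; path tau·a

Answer: 2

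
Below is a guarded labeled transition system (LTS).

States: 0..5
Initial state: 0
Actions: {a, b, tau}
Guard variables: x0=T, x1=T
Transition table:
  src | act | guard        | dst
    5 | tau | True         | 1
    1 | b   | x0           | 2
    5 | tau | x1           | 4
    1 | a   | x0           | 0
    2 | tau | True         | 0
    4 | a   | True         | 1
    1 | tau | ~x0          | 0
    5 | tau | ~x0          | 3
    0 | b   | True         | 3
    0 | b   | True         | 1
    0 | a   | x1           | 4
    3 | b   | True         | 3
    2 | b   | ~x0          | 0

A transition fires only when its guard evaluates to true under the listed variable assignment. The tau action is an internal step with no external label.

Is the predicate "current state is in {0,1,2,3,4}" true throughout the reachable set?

Safe = {0,1,2,3,4}
R = {0,1,2,3,4}
  0: safe
  1: safe
  2: safe
  3: safe
  4: safe

Answer: INVARIANT HOLDS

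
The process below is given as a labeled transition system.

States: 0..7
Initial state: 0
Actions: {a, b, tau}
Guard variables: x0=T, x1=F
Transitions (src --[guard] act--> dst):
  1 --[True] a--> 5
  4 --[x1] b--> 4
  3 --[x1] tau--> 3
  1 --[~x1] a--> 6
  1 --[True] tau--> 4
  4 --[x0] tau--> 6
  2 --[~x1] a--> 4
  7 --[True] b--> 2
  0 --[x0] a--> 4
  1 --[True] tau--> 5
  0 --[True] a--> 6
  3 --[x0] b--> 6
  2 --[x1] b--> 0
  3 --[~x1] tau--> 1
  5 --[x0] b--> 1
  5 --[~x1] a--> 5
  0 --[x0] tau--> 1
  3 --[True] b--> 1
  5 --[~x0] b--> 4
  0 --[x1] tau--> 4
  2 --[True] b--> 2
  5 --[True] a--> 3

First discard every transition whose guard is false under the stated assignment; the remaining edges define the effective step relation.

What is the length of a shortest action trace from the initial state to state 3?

Layered search for 3:
  depth 0: {0}
  depth 1: {1,4,6}
  depth 2: {5}
  depth 3: {3}
depth(3)=3, e.g. tau·a·a

Answer: 3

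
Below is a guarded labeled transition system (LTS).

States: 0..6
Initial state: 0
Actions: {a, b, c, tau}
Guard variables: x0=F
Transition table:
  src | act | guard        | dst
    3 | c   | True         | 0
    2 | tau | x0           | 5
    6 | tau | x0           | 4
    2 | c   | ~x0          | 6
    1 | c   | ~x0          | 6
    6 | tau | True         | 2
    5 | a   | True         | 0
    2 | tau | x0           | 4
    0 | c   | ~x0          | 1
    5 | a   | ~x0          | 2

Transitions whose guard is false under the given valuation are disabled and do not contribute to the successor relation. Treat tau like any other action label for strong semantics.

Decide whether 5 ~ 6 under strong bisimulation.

Answer: NOT BISIMILAR

Trace:
Refine partition for ~:
  P[0] = {{0,1,2,3,4,5,6}}
  P[1] = {{0,1,2,3},{4},{5},{6}}
  P[2] = {{0,3},{1,2},{4},{5},{6}}
  P[3] = {{0},{1,2},{3},{4},{5},{6}}
6 equivalence class(es) (converged in 4)
5∈{5}, 6∈{6}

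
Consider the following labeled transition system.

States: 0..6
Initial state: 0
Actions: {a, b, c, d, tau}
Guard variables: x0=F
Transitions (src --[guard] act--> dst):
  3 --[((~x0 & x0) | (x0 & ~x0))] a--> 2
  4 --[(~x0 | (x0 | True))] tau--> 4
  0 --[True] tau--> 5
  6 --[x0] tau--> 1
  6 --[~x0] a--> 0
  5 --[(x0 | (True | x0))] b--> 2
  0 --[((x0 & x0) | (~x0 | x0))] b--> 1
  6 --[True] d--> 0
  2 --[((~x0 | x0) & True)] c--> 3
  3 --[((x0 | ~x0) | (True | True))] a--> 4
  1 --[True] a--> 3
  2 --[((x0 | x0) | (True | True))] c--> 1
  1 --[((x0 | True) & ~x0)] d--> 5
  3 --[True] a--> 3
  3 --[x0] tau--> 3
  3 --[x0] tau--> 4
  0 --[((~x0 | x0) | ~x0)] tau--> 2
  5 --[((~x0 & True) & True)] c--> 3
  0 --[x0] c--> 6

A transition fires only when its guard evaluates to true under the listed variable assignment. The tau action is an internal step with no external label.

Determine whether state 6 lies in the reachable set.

Answer: UNREACHABLE

Analysis:
14 transition(s) survive guard evaluation.
L0 = {0}
L1 = {1,2,5}  cumulative {0,1,2,5}
L2 = {3}  cumulative {0,1,2,3,5}
L3 = {4}  cumulative {0,1,2,3,4,5}
R = {0,1,2,3,4,5}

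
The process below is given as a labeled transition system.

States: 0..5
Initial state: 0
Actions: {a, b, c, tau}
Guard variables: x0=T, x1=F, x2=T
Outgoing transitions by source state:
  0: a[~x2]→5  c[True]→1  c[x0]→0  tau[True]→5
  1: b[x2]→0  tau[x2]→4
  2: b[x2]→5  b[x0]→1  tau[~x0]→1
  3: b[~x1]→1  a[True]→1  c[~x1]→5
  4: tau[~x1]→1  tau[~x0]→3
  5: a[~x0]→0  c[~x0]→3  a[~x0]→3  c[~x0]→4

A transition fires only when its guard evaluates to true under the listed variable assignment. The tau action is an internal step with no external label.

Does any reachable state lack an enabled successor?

Reach set: {0,1,4,5}
  0: c→0  c→1  tau→5  [3 out]
  1: b→0  tau→4  [2 out]
  4: tau→1  [1 out]
  5: ∅  [STUCK]
trace reaching 5: tau

Answer: DEADLOCK at state 5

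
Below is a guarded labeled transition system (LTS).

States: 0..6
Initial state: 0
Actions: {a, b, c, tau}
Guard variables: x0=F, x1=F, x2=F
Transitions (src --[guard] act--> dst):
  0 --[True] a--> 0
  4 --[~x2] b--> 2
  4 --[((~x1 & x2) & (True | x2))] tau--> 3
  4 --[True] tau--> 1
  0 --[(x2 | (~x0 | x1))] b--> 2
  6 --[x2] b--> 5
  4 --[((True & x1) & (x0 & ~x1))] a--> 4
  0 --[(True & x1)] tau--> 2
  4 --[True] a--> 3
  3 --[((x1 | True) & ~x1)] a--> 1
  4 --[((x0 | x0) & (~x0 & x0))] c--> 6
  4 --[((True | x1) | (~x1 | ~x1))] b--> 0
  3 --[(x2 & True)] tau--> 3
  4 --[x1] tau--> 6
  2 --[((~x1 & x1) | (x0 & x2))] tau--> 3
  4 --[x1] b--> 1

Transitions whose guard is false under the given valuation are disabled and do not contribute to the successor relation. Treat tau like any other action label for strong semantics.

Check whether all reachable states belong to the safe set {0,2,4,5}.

Answer: INVARIANT HOLDS

Working:
Inv-set: {0,2,4,5}
Reachable = {0,2}
  0: safe
  2: safe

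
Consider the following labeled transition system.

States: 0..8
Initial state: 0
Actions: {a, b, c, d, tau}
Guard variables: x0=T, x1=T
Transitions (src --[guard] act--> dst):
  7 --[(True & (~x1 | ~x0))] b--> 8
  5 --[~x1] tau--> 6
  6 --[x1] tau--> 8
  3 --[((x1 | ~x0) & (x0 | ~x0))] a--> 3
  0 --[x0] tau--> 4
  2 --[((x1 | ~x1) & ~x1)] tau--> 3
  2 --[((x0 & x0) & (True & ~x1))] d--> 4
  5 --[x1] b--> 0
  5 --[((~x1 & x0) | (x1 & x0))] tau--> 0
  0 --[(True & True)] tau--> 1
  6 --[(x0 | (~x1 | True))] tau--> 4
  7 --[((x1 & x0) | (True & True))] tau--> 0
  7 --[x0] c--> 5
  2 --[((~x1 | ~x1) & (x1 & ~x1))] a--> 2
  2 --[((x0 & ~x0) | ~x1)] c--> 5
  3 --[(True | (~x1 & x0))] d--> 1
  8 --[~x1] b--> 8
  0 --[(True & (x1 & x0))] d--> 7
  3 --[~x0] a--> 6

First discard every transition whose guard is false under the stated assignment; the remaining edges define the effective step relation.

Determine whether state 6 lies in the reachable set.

Answer: UNREACHABLE

Analysis:
After dropping false guards: 11 live edges.
L0 = {0}
L1 = {1,4,7}  cumulative {0,1,4,7}
L2 = {5}  cumulative {0,1,4,5,7}
Reachable = {0,1,4,5,7}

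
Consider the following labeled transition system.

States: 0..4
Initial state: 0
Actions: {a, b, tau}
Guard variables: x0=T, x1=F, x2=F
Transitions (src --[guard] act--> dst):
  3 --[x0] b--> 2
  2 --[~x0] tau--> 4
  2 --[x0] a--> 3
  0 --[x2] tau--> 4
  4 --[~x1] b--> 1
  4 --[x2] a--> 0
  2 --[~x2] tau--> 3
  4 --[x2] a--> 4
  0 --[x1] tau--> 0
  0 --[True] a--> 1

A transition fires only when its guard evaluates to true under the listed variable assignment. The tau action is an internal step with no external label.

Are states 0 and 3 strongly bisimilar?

Bisimulation quotient by refinement:
  π0 = {{0,1,2,3,4}}
  π1 = {{0},{1},{2},{3,4}}
  π2 = {{0},{1},{2},{3},{4}}
5 equivalence class(es) (converged in 3)
[0]={0}  [3]={3}

Answer: NOT BISIMILAR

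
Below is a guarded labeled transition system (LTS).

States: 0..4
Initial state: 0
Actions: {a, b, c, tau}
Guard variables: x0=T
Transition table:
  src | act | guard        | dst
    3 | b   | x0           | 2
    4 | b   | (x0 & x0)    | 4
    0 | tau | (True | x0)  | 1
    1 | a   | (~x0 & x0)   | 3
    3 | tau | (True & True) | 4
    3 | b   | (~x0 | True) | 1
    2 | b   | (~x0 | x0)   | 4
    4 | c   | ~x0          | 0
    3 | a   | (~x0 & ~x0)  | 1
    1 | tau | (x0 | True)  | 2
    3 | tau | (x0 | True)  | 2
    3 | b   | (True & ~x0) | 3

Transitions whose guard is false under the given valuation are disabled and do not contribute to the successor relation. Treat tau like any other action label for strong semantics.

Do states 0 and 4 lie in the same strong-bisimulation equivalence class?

Compute ~ classes (split until stable):
  round 0: {{0,1,2,3,4}}
  round 1: {{0,1},{2,4},{3}}
  round 2: {{0},{1},{2,4},{3}}
4 equivalence class(es) (converged in 3)
class of 0: {0}; class of 4: {2,4}

Answer: NOT BISIMILAR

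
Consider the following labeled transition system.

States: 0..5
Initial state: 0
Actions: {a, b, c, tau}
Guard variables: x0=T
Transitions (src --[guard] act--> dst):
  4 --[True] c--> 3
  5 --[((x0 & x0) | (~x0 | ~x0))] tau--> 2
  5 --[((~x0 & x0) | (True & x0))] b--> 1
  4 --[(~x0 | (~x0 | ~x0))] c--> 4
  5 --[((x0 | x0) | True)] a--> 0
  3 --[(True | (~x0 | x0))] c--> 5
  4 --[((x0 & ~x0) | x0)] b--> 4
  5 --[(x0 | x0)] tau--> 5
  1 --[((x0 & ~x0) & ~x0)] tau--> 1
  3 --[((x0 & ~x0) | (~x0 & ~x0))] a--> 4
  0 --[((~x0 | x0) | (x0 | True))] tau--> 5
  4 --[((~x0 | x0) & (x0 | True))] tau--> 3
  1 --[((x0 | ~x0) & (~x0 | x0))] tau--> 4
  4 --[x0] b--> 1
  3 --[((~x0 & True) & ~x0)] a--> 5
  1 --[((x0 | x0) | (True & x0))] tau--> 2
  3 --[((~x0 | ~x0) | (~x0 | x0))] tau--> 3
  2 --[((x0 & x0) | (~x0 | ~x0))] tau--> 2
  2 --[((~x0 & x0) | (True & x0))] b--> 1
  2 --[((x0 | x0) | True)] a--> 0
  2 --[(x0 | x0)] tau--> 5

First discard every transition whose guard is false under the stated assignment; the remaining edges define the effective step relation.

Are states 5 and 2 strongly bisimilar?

Compute ~ classes (split until stable):
  round 0: {{0,1,2,3,4,5}}
  round 1: {{0,1},{2,5},{3},{4}}
  round 2: {{0},{1},{2,5},{3},{4}}
5 equivalence class(es) (converged in 3)
5∈{2,5}, 2∈{2,5}

Answer: BISIMILAR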